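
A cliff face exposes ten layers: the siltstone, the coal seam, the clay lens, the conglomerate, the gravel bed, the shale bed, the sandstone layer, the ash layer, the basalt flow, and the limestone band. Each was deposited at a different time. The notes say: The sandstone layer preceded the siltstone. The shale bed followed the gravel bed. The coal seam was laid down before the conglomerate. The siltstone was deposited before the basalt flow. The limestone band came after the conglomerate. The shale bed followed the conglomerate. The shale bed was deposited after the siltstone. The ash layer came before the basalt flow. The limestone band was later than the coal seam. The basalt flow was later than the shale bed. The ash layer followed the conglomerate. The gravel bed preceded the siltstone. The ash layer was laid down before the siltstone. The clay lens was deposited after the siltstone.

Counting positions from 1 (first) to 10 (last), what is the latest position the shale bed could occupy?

The shale bed must come before the basalt flow — 1 layer forced after it.
Everything else can be placed before the shale bed in some valid order, so the shale bed can sit as late as position 10 − 1 = 9.

9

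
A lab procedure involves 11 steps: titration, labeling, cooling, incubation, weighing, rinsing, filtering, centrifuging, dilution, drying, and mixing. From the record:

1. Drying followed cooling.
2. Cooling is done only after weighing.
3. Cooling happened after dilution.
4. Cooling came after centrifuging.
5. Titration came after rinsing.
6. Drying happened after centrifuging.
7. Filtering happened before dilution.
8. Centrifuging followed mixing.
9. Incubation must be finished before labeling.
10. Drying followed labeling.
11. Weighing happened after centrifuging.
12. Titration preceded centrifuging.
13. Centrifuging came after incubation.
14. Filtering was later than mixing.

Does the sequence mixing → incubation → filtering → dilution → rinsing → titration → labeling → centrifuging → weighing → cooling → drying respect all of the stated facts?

yes

Check each stated constraint against the proposed order — e.g. dilution is ahead of cooling; mixing is ahead of centrifuging. Every pair is in the required order; nothing is violated.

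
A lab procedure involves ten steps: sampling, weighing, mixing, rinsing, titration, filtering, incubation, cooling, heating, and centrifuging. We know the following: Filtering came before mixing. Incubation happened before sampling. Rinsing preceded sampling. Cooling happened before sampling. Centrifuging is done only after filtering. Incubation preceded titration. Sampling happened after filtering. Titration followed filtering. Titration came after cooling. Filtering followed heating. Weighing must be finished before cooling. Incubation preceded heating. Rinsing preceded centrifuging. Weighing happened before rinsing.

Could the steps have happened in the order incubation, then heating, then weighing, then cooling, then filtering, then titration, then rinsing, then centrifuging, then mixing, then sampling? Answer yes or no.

yes

Check each stated constraint against the proposed order — e.g. cooling is ahead of sampling; incubation is ahead of sampling. Every pair is in the required order; nothing is violated.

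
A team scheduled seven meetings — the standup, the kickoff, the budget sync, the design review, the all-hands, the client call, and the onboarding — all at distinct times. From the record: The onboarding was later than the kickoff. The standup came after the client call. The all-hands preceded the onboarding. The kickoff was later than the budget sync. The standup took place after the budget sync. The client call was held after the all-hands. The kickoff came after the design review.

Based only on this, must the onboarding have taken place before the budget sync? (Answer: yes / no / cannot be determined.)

no

Tracing the constraints gives the budget sync → the kickoff → the onboarding, so the budget sync must come before the onboarding.
That means the onboarding cannot be before the budget sync.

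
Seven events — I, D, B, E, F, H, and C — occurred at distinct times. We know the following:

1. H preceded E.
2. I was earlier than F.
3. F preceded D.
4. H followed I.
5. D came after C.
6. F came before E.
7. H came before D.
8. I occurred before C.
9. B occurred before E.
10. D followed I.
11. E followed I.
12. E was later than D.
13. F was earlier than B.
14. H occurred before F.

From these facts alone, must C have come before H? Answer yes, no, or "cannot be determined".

No chain of stated constraints runs from C to H, and none runs from H to C either.
So the relative order of C and H is not fixed by the given facts.

cannot be determined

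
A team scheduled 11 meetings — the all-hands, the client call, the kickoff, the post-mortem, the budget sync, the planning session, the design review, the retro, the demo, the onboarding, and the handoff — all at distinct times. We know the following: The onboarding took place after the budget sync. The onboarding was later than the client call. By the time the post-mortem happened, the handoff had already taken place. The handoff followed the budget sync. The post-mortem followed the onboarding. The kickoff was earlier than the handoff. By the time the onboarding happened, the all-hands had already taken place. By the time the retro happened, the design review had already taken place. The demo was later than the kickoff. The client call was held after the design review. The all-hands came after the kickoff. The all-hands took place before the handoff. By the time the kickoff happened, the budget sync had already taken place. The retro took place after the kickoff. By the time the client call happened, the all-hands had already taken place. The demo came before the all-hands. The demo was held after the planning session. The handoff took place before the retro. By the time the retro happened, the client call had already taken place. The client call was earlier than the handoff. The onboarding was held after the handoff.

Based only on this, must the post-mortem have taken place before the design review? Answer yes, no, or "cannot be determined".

Tracing the constraints gives the design review → the client call → the onboarding → the post-mortem, so the design review must come before the post-mortem.
That means the post-mortem cannot be before the design review.

no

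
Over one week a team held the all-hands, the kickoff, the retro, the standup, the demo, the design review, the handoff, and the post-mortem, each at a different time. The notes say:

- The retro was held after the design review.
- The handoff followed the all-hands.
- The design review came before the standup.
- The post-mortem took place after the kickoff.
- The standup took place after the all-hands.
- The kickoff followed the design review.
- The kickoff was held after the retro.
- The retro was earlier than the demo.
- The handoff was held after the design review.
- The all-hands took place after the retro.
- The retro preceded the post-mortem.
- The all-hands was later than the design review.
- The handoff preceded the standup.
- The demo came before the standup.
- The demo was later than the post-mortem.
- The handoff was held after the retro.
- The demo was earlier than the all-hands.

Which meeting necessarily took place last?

Every other meeting has a chain of constraints placing it before the standup, so the standup is last.

the standup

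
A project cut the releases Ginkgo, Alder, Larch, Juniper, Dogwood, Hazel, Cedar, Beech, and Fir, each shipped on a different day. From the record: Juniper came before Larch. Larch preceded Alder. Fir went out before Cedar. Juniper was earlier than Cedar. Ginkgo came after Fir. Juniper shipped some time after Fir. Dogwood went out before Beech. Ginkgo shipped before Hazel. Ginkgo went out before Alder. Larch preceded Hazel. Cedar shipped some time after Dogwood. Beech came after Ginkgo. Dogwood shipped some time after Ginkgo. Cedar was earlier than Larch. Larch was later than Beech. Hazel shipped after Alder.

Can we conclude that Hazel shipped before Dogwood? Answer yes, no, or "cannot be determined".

no

Tracing the constraints gives Dogwood → Beech → Larch → Hazel, so Dogwood must come before Hazel.
That means Hazel cannot be before Dogwood.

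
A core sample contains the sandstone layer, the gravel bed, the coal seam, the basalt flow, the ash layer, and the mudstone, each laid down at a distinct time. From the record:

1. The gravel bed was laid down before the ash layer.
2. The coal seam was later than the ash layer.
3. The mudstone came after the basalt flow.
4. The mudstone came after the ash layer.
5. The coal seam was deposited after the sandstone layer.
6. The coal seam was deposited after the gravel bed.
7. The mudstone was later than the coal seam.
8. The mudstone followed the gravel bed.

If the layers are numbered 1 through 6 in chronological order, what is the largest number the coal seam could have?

The coal seam must come before the mudstone — 1 layer forced after it.
Everything else can be placed before the coal seam in some valid order, so the coal seam can sit as late as position 6 − 1 = 5.

5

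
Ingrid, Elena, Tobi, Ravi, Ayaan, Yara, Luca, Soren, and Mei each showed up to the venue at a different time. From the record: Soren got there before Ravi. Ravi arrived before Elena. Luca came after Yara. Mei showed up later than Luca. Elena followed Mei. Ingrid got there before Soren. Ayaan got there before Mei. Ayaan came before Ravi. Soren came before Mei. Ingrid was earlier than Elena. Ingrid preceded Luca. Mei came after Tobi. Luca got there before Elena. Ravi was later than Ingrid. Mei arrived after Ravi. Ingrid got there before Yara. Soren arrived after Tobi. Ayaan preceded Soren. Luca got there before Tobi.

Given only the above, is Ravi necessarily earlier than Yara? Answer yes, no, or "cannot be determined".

Tracing the constraints gives Yara → Luca → Tobi → Soren → Ravi, so Yara must come before Ravi.
That means Ravi cannot be before Yara.

no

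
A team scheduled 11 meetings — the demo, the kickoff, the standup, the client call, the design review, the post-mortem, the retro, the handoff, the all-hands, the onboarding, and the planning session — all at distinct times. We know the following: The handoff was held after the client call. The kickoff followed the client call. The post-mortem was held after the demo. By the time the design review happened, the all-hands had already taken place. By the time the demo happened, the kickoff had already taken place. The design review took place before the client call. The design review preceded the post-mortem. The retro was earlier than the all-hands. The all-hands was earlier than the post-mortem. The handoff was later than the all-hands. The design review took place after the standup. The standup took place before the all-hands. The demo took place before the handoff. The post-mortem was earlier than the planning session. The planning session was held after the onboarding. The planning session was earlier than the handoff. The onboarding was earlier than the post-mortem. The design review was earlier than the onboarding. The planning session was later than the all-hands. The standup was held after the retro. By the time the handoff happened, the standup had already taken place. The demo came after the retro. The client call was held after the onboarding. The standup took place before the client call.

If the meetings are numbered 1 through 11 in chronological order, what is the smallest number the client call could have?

6

The all-hands, the design review, the onboarding, the retro, and the standup must all come before the client call — 5 forced predecessors.
Nothing else is forced ahead of the client call, so its earliest slot is position 5 + 1 = 6.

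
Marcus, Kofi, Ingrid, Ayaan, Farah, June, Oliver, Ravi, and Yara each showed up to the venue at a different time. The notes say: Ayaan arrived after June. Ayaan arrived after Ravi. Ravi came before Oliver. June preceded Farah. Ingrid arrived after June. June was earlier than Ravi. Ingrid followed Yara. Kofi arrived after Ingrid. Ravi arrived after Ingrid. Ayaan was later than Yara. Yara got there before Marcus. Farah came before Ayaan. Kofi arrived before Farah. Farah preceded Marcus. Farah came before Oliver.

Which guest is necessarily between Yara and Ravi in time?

Tracing the constraints gives Yara → Ingrid → Ravi, so Ingrid sits after Yara and before Ravi.
No other guest is forced both after Yara and before Ravi.

Ingrid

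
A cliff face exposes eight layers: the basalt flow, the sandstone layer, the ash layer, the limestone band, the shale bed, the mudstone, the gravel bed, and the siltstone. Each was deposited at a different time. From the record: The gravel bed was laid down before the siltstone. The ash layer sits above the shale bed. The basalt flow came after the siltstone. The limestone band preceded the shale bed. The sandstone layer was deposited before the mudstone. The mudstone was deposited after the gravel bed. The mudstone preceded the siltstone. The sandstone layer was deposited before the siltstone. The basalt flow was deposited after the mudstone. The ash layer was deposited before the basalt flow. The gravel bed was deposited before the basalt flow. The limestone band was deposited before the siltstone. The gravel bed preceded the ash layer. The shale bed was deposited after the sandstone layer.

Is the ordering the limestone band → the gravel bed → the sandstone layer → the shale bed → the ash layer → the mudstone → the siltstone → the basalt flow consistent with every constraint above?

Check each stated constraint against the proposed order — e.g. the gravel bed is ahead of the basalt flow; the limestone band is ahead of the siltstone. Every pair is in the required order; nothing is violated.

yes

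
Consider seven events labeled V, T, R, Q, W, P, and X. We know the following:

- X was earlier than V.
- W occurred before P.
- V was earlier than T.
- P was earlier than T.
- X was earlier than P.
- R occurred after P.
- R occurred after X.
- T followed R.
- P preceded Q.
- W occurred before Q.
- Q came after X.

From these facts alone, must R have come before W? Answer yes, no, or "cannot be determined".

Tracing the constraints gives W → P → R, so W must come before R.
That means R cannot be before W.

no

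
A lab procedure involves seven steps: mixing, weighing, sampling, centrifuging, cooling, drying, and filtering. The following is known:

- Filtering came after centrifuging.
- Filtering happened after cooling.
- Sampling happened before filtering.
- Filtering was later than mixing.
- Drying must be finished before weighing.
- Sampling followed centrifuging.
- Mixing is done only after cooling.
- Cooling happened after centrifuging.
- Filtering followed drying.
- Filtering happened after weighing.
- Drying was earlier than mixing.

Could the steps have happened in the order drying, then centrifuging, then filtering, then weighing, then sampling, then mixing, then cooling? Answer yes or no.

The constraints require mixing before filtering, but in the proposed sequence filtering appears ahead of mixing. That one violation is enough.

no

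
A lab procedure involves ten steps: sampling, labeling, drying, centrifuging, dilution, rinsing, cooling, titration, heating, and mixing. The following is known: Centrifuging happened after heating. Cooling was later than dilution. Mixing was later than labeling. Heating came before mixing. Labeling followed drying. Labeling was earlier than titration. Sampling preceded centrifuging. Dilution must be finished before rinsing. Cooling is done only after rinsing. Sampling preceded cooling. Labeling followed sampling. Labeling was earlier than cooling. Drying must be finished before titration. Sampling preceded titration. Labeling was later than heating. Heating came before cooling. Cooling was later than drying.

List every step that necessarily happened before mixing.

Directly stated before mixing: heating and labeling.
Drying reaches mixing via drying → labeling → mixing.
Sampling reaches mixing via sampling → labeling → mixing.
No chain forces rinsing (or any of the others) ahead of mixing.

drying, heating, labeling, sampling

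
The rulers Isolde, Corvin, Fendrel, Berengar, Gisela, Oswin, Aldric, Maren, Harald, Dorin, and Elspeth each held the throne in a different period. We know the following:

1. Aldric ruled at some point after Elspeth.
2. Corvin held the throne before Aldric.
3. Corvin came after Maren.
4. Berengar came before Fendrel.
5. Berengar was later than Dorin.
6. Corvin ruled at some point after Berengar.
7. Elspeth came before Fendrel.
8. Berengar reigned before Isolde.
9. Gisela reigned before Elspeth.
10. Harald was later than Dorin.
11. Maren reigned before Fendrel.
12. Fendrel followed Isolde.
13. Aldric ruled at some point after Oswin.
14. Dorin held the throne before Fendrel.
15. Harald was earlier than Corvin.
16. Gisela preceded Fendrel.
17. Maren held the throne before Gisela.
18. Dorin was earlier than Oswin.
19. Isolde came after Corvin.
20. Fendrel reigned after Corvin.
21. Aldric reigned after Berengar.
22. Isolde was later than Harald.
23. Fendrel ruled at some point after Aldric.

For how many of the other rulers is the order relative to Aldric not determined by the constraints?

1

Forced before Aldric: Berengar, Corvin, Dorin, Elspeth, Gisela, Harald, Maren, and Oswin; forced after Aldric: Fendrel.
That leaves Isolde with no forced order relative to Aldric — 1.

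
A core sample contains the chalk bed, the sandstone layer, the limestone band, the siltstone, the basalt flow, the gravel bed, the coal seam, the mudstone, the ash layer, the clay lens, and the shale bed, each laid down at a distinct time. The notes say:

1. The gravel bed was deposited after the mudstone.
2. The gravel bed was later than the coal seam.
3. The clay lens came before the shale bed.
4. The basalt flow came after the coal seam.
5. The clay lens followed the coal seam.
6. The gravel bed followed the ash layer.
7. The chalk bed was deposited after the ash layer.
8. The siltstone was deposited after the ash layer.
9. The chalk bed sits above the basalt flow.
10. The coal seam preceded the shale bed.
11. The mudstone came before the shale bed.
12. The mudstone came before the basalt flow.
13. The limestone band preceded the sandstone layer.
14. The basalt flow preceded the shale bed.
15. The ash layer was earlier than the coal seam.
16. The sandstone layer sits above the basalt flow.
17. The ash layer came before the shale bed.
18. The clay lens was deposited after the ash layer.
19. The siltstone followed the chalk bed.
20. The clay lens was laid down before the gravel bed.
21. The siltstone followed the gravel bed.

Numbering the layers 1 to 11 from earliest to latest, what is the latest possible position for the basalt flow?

7

The basalt flow must come before the chalk bed, the sandstone layer, the shale bed, and the siltstone — 4 layers forced after it.
Everything else can be placed before the basalt flow in some valid order, so the basalt flow can sit as late as position 11 − 4 = 7.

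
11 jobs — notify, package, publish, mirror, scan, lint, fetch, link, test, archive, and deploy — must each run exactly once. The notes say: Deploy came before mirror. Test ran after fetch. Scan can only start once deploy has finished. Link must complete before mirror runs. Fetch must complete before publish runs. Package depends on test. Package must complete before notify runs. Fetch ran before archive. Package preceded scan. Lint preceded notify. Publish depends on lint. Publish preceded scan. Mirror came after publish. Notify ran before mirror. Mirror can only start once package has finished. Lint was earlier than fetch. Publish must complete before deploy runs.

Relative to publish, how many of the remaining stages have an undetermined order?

Forced before publish: fetch and lint; forced after publish: deploy, mirror, and scan.
That leaves archive, link, notify, package, and test with no forced order relative to publish — 5.

5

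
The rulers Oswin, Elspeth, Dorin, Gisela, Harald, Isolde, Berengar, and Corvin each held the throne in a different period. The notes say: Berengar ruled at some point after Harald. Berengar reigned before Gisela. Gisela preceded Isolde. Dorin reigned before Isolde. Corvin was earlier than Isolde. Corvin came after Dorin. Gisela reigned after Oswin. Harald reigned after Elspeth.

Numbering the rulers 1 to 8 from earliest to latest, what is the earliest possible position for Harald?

Elspeth must come before Harald — 1 forced predecessor.
Nothing else is forced ahead of Harald, so their earliest slot is position 1 + 1 = 2.

2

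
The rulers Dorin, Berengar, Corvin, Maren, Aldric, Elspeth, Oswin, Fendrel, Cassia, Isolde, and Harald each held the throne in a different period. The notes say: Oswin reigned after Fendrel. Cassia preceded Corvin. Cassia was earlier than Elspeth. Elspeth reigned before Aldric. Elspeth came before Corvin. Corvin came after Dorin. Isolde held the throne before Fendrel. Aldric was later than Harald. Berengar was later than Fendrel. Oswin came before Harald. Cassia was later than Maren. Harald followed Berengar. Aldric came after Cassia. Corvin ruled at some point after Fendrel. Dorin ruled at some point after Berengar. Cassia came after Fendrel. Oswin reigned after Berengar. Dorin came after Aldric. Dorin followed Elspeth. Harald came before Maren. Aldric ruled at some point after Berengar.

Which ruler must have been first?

Isolde has a chain of constraints placing them before every other ruler, so Isolde must be first.

Isolde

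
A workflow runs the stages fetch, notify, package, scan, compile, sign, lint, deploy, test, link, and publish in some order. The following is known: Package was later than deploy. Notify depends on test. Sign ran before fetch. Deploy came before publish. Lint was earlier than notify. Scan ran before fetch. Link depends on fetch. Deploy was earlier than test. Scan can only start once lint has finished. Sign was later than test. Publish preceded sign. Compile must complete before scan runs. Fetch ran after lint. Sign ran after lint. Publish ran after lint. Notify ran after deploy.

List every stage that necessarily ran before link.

compile, deploy, fetch, lint, publish, scan, sign, test

Directly stated before link: fetch.
Compile reaches link via compile → scan → fetch → link.
Deploy reaches link via deploy → test → sign → fetch → link.
Lint reaches link via lint → fetch → link.
Likewise publish, scan, sign, and test each reach link by chaining the stated constraints.
No chain forces notify (or any of the others) ahead of link.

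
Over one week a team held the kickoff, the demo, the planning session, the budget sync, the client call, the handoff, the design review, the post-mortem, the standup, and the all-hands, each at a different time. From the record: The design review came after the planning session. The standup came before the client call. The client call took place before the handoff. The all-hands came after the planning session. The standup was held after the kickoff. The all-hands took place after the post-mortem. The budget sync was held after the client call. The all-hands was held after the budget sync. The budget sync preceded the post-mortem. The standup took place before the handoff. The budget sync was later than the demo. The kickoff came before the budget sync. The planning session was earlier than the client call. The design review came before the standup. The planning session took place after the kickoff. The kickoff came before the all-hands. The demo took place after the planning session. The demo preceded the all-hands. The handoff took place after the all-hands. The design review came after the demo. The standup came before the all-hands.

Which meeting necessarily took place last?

Every other meeting has a chain of constraints placing it before the handoff, so the handoff is last.

the handoff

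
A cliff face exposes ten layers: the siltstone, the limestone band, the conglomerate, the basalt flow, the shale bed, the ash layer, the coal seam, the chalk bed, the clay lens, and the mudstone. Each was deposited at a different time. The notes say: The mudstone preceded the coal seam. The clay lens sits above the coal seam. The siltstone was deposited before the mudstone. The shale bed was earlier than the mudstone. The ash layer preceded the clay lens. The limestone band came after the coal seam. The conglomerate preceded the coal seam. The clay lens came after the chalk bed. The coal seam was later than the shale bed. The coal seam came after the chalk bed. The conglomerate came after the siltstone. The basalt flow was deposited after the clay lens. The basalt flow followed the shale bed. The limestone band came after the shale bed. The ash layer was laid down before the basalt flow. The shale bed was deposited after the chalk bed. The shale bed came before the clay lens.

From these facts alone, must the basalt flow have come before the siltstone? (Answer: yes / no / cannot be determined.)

Tracing the constraints gives the siltstone → the conglomerate → the coal seam → the clay lens → the basalt flow, so the siltstone must come before the basalt flow.
That means the basalt flow cannot be before the siltstone.

no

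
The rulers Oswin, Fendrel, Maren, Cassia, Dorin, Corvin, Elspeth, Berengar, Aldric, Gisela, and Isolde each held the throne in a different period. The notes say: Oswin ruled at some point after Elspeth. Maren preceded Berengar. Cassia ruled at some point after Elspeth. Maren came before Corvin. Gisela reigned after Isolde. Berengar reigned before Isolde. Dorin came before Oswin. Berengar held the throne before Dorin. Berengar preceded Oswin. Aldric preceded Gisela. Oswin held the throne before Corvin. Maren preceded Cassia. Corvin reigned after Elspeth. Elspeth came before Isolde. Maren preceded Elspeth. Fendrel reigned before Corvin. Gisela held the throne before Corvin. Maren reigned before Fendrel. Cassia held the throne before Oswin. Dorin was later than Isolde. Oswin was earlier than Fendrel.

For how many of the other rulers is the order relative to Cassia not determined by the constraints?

5

Forced before Cassia: Elspeth and Maren; forced after Cassia: Corvin, Fendrel, and Oswin.
That leaves Aldric, Berengar, Dorin, Gisela, and Isolde with no forced order relative to Cassia — 5.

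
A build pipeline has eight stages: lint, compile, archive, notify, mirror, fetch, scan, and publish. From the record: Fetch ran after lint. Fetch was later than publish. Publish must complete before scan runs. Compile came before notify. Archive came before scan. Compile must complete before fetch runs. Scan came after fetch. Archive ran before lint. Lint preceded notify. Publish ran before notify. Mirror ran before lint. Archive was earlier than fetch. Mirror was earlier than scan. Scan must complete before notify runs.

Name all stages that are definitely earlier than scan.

archive, compile, fetch, lint, mirror, publish

Directly stated before scan: archive, fetch, mirror, and publish.
Compile reaches scan via compile → fetch → scan.
Lint reaches scan via lint → fetch → scan.
No chain forces notify ahead of scan.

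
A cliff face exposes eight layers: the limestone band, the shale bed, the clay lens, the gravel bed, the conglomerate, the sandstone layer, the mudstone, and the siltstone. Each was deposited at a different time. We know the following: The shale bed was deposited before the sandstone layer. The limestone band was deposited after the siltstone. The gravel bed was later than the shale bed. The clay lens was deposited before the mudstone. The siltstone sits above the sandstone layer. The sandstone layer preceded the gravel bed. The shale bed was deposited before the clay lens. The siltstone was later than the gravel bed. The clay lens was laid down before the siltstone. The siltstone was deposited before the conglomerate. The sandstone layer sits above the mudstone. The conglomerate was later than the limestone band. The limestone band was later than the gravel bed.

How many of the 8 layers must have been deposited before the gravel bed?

Directly stated before the gravel bed: the sandstone layer and the shale bed.
The clay lens reaches the gravel bed via the clay lens → the mudstone → the sandstone layer → the gravel bed.
The mudstone reaches the gravel bed via the mudstone → the sandstone layer → the gravel bed.
No chain forces the siltstone (or any of the others) ahead of the gravel bed.
That's the clay lens, the mudstone, the sandstone layer, and the shale bed — 4 in all.

4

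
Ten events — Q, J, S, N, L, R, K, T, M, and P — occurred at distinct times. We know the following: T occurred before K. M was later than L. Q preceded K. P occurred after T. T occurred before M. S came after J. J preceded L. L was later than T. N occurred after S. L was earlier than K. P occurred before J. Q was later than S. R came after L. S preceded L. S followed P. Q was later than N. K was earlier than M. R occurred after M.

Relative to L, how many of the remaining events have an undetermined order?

2

Forced before L: J, P, S, and T; forced after L: K, M, and R.
That leaves N and Q with no forced order relative to L — 2.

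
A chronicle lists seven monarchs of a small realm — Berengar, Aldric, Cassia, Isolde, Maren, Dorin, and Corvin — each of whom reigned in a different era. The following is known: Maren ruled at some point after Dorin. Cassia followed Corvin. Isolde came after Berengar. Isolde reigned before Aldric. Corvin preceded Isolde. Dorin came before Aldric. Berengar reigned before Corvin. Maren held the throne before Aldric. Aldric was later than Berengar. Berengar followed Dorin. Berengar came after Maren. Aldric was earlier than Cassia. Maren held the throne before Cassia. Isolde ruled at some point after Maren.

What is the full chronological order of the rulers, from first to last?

Dorin, Maren, Berengar, Corvin, Isolde, Aldric, Cassia

The constraints fix every adjacent pair, so only one ordering works:
Dorin → Maren → Berengar → Corvin → Isolde → Aldric → Cassia.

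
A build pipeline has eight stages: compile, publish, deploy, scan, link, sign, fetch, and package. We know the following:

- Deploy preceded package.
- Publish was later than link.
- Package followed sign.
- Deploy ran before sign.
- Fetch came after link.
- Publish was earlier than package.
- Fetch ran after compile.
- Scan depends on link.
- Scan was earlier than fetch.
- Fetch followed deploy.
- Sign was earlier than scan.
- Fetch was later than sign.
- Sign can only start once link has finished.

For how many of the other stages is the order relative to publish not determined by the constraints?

5

Forced before publish: link; forced after publish: package.
That leaves compile, deploy, fetch, scan, and sign with no forced order relative to publish — 5.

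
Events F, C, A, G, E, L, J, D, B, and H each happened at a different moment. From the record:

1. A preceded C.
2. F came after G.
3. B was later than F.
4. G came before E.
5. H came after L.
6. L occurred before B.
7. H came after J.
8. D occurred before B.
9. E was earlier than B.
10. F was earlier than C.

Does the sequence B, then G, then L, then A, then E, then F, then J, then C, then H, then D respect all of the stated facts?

no

The constraints require D before B, but in the proposed sequence B appears ahead of D. That one violation is enough.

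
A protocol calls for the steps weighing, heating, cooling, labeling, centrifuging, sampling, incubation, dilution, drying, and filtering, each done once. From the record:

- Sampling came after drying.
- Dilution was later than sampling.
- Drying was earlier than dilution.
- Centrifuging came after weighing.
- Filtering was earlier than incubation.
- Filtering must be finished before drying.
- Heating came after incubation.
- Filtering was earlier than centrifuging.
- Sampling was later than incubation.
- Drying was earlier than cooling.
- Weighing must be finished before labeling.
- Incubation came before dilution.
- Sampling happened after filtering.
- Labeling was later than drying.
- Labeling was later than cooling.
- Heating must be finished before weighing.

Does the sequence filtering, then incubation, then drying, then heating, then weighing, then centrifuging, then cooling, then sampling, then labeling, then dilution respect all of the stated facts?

Check each stated constraint against the proposed order — e.g. filtering is ahead of sampling; incubation is ahead of dilution. Every pair is in the required order; nothing is violated.

yes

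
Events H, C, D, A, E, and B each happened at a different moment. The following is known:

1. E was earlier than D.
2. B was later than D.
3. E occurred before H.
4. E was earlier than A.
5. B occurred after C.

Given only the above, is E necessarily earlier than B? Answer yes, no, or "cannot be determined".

Chain the constraints: E → D → B. Each link is directly stated, so E comes before B.

yes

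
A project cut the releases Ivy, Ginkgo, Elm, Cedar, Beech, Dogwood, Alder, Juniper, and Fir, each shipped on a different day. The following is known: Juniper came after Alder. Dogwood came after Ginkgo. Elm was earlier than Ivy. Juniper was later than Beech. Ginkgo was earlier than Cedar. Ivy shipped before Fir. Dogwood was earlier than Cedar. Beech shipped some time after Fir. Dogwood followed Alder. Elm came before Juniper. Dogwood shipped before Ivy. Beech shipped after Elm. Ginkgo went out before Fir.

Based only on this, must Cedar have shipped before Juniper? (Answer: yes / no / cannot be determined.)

cannot be determined

No chain of stated constraints runs from Cedar to Juniper, and none runs from Juniper to Cedar either.
So the relative order of Cedar and Juniper is not fixed by the given facts.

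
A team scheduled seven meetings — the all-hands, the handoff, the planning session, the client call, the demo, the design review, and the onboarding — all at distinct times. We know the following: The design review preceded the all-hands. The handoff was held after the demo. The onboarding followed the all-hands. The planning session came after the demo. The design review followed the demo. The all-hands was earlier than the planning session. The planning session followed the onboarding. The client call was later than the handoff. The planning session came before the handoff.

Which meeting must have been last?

the client call

Every other meeting has a chain of constraints placing it before the client call, so the client call is last.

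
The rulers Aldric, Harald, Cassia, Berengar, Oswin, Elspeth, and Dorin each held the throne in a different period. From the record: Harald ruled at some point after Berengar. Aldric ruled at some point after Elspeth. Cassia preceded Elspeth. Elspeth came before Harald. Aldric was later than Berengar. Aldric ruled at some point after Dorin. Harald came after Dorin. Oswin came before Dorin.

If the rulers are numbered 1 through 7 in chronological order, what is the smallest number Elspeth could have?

2

Cassia must come before Elspeth — 1 forced predecessor.
Nothing else is forced ahead of Elspeth, so their earliest slot is position 1 + 1 = 2.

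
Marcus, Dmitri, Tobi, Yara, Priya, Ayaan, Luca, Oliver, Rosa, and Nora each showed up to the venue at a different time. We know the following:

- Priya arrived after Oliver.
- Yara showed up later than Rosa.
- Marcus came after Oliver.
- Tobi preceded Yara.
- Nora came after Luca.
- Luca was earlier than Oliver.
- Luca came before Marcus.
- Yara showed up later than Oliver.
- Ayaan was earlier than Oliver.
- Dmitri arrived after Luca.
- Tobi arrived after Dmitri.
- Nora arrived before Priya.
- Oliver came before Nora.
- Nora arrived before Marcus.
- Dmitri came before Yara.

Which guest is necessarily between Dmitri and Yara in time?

Tobi

Tracing the constraints gives Dmitri → Tobi → Yara, so Tobi sits after Dmitri and before Yara.
No other guest is forced both after Dmitri and before Yara.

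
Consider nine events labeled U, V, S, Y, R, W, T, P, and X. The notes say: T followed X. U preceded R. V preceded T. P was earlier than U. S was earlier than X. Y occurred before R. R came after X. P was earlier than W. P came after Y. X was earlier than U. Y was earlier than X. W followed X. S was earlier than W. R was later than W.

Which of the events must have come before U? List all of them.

Directly stated before U: P and X.
S reaches U via S → X → U.
Y reaches U via Y → P → U.

P, S, X, Y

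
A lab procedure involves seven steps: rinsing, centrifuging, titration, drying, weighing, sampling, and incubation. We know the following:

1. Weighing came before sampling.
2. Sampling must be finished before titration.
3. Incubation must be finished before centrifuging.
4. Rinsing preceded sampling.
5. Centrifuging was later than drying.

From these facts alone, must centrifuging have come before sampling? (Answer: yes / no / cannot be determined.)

No chain of stated constraints runs from centrifuging to sampling, and none runs from sampling to centrifuging either.
So the relative order of centrifuging and sampling is not fixed by the given facts.

cannot be determined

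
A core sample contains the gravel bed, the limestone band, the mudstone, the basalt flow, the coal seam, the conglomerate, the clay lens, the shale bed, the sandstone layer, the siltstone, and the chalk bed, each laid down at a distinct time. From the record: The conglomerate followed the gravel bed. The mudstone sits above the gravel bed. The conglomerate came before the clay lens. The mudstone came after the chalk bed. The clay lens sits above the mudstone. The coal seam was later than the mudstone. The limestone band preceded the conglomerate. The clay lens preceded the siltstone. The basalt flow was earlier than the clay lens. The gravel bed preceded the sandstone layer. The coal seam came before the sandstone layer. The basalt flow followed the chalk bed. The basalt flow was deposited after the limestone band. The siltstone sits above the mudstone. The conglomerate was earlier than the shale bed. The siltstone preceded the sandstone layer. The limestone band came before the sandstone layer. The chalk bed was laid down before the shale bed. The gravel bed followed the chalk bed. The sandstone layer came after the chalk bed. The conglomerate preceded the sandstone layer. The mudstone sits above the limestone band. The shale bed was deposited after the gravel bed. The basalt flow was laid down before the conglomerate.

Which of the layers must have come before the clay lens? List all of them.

the basalt flow, the chalk bed, the conglomerate, the gravel bed, the limestone band, the mudstone

Directly stated before the clay lens: the basalt flow, the conglomerate, and the mudstone.
The chalk bed reaches the clay lens via the chalk bed → the mudstone → the clay lens.
The gravel bed reaches the clay lens via the gravel bed → the conglomerate → the clay lens.
The limestone band reaches the clay lens via the limestone band → the mudstone → the clay lens.
No chain forces the coal seam (or any of the others) ahead of the clay lens.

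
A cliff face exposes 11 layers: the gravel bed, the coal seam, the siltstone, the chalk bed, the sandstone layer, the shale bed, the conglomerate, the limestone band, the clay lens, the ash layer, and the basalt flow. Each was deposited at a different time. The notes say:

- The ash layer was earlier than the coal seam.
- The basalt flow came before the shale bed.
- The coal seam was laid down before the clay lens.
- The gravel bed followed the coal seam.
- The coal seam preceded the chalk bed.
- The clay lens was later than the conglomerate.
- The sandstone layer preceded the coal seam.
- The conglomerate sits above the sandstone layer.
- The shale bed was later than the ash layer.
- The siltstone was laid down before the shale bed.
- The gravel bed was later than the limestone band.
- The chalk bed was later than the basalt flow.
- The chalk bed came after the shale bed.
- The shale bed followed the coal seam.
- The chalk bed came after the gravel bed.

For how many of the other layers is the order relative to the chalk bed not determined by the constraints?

2

Forced before the chalk bed: the ash layer, the basalt flow, the coal seam, the gravel bed, the limestone band, the sandstone layer, the shale bed, and the siltstone.
That leaves the clay lens and the conglomerate with no forced order relative to the chalk bed — 2.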